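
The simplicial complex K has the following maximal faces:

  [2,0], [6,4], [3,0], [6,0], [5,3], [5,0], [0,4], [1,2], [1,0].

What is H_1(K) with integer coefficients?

H_1 ≅ Z^3.

K has 7 vertices, 9 edges.
rank ∂_1 = 6, rank ∂_2 = 0 ⇒ b_1 = 9 − 6 − 0 = 3. So H_1 = Z^3.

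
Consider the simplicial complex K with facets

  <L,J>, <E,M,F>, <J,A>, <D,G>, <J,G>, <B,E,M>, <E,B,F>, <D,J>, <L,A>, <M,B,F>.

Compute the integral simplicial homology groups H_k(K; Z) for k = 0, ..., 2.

Take the total order A < B < D < E < F < G < J < L < M on the vertex set. Then K (dimension 2) consists of the simplices:

  0-simplices (9): A, B, D, E, F, G, J, L, M
  1-simplices (12): AJ, AL, BE, BF, BM, DG, DJ, EF, EM, FM, GJ, JL
  2-simplices (4): BEF, BEM, BFM, EFM

so the chain groups are C_0 ≅ Z^9, C_1 ≅ Z^12, C_2 ≅ Z^4.

The boundary map ∂_1: C_1 → C_0 is given by ∂[p,q] = [q] − [p].
As a 9×12 matrix over Z this has rank 7, with invariant factors (1,1,1,1,1,1,1).

∂_2: C_2 → C_1 maps a triangle to the signed sum of its edges. For instance
  ∂BEF = EF − BF + BE,
  ∂BEM = EM − BM + BE.
The 12×4 boundary matrix has rank 3 and Smith normal form diag(1,1,1).

Now H_k = ker ∂_k / im ∂_{k+1}, so:

  H_0: rank C_0 − rank ∂_1 = 9 − 7 = 2, and the invariant factors of ∂_1 are all 1, so H_0 ≅ Z^2.
  H_1: rank ker ∂_1 − rank ∂_2 = (12 − 7) − 3 = 2, and the invariant factors of ∂_2 are all 1, so H_1 ≅ Z^2.
  H_2: rank ker ∂_2 − rank ∂_3 = (4 − 3) − 0 = 1, and there is no ∂_3, so H_2 ≅ Z.

(K is a triangulation of the disjoint union of a wedge of 2 circles and the 2-sphere S^2.)

H_0 ≅ Z^2,  H_1 ≅ Z^2,  H_2 ≅ Z.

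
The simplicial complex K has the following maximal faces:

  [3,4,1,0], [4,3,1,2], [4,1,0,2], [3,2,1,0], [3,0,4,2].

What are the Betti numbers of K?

b_0 = 1, b_1 = 0, b_2 = 0, b_3 = 1.

Take the total order 0 < 1 < 2 < 3 < 4 on the vertex set. Then K (dimension 3) consists of the simplices:

  0-simplices (5): [0], [1], [2], [3], [4]
  1-simplices (10): [0,1], [0,2], [0,3], [0,4], [1,2], [1,3], [1,4], [2,3], [2,4], [3,4]
  2-simplices (10): [0,1,2], [0,1,3], [0,1,4], [0,2,3], [0,2,4], [0,3,4], [1,2,3], [1,2,4], [1,3,4], [2,3,4]
  3-simplices (5): [0,1,2,3], [0,1,2,4], [0,1,3,4], [0,2,3,4], [1,2,3,4]

giving chain groups C_0 ≅ Z^5, C_1 ≅ Z^10, C_2 ≅ Z^10, C_3 ≅ Z^5.

∂_1: C_1 → C_0 sends each edge [p,q] (with p < q) to q − p.
As a 5×10 matrix over Z this has rank 4, with invariant factors (1,1,1,1).

∂_2: C_2 → C_1 maps a triangle to the signed sum of its edges. For instance
  ∂[0,3,4] = [3,4] − [0,4] + [0,3],
  ∂[0,1,4] = [1,4] − [0,4] + [0,1].
This gives a 10×10 integer matrix of rank 6; reducing to Smith normal form yields diagonal entries (1,1,1,1,1,1).

∂_3: C_3 → C_2 sends each 3-simplex σ to the alternating sum Σ_i (−1)^i (σ with its i-th vertex removed). For instance
  ∂[0,1,2,4] = [1,2,4] − [0,2,4] + [0,1,4] − [0,1,2],
  ∂[0,1,2,3] = [1,2,3] − [0,2,3] + [0,1,3] − [0,1,2].
This gives a 10×5 integer matrix of rank 4; reducing to Smith normal form yields diagonal entries (1,1,1,1).

Computing H_k = (kernel of ∂_k) / (image of ∂_{k+1}):

  H_0: rank C_0 − rank ∂_1 = 5 − 4 = 1, and the invariant factors of ∂_1 are all 1, so H_0 ≅ Z.
  H_1: rank ker ∂_1 − rank ∂_2 = (10 − 4) − 6 = 0, and the invariant factors of ∂_2 are all 1, so H_1 ≅ 0.
  H_2: rank ker ∂_2 − rank ∂_3 = (10 − 6) − 4 = 0, and the invariant factors of ∂_3 are all 1, so H_2 ≅ 0.
  H_3: rank ker ∂_3 − rank ∂_4 = (5 − 4) − 0 = 1, and there is no ∂_4, so H_3 ≅ Z.

As a check, the Euler characteristic is 5 − 10 + 10 − 5 = 0, which agrees with 1 − 0 + 0 − 1 = 0.

Hence the Betti numbers are b_0 = 1, b_1 = 0, b_2 = 0, b_3 = 1.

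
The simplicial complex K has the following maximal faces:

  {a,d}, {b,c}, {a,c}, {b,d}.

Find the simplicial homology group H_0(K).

H_0 ≅ Z.

Take the total order a < b < c < d on the vertex set. Then K (dimension 1) consists of the simplices:

  0-simplices (4): a, b, c, d
  1-simplices (4): ac, ad, bc, bd

giving chain groups C_0 ≅ Z^4, C_1 ≅ Z^4.

The boundary map ∂_1: C_1 → C_0 is given by ∂[p,q] = [q] − [p].
As a 4×4 matrix over Z this has rank 3, with invariant factors (1,1,1).

Reading off H_k = ker ∂_k / im ∂_{k+1}:

  H_0: rank C_0 − rank ∂_1 = 4 − 3 = 1, and the invariant factors of ∂_1 are all 1, so H_0 = Z.

(K is a triangulation of the circle S^1.)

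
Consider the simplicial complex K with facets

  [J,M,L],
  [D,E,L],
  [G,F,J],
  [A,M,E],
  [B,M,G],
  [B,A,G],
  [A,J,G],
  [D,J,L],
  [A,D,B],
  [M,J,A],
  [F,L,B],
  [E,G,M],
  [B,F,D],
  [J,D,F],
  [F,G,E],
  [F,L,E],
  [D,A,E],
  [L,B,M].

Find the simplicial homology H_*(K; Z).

H_0 ≅ Z,  H_1 ≅ Z ⊕ Z/2Z,  H_2 = 0.

We work with the vertex ordering A < B < D < E < F < G < J < L < M. The simplices of K, each written with vertices in increasing order, are:

  0-simplices (9): A, B, D, E, F, G, J, L, M
  1-simplices (27): AB, AD, AE, AG, AJ, AM, BD, BF, BG, BL, BM, DE, DF, DJ, DL, EF, EG, EL, EM, FG, FJ, FL, GJ, GM, JL, JM, LM
  2-simplices (18): ABD, ABG, ADE, AEM, AGJ, AJM, BDF, BFL, BGM, BLM, DEL, DFJ, DJL, EFG, EFL, EGM, FGJ, JLM

giving chain groups C_0 ≅ Z^9, C_1 ≅ Z^27, C_2 ≅ Z^18.

Boundary ∂_1: C_1 → C_0 is given by ∂[p,q] = [q] − [p]. For instance
  ∂DJ = J − D.
The resulting 9×27 matrix has rank 8, and its Smith normal form has invariant factors (1,1,1,1,1,1,1,1).

The boundary map ∂_2: C_2 → C_1 acts by ∂[p,q,r] = [q,r] − [p,r] + [p,q]. For instance
  ∂DJL = JL − DL + DJ,
  ∂DEL = EL − DL + DE.
This gives a 27×18 integer matrix of rank 18; reducing to Smith normal form yields diagonal entries (1,1,1,1,1,1,1,1,1,1,1,1,1,1,1,1,1,2).

Now H_k = ker ∂_k / im ∂_{k+1}, so:

  H_0: rank C_0 − rank ∂_1 = 9 − 8 = 1, and the invariant factors of ∂_1 are all 1, so H_0 ≅ Z.
  H_1: rank ker ∂_1 − rank ∂_2 = (27 − 8) − 18 = 1, and ∂_2 has invariant factor 2 > 1, so H_1 ≅ Z ⊕ Z/2Z.
  H_2: rank ker ∂_2 − rank ∂_3 = (18 − 18) − 0 = 0, and there is no ∂_3, so H_2 ≅ 0.

As a check, the Euler characteristic is 9 − 27 + 18 = 0, which agrees with 1 − 1 + 0 = 0.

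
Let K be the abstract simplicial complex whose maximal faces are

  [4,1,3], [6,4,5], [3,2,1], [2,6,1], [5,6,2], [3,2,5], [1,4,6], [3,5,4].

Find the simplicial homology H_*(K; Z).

Take the total order 1 < 2 < 3 < 4 < 5 < 6 on the vertex set. Then K (dimension 2) consists of the simplices:

  0-simplices (6): [1], [2], [3], [4], [5], [6]
  1-simplices (12): [1,2], [1,3], [1,4], [1,6], [2,3], [2,5], [2,6], [3,4], [3,5], [4,5], [4,6], [5,6]
  2-simplices (8): [1,2,3], [1,2,6], [1,3,4], [1,4,6], [2,3,5], [2,5,6], [3,4,5], [4,5,6]

giving chain groups C_0 ≅ Z^6, C_1 ≅ Z^12, C_2 ≅ Z^8.

Boundary ∂_1: C_1 → C_0 is given by ∂[p,q] = [q] − [p].
As a 6×12 matrix over Z this has rank 5, with invariant factors (1,1,1,1,1).

Boundary ∂_2: C_2 → C_1 maps a triangle to the signed sum of its edges. For instance
  ∂[2,5,6] = [5,6] − [2,6] + [2,5],
  ∂[1,4,6] = [4,6] − [1,6] + [1,4].
The resulting 12×8 matrix has rank 7, and its Smith normal form has invariant factors (1,1,1,1,1,1,1).

From H_k ≅ ker(∂_k) / im(∂_{k+1}) we obtain:

  H_0: rank C_0 − rank ∂_1 = 6 − 5 = 1, and the invariant factors of ∂_1 are all 1, so H_0 = Z.
  H_1: rank ker ∂_1 − rank ∂_2 = (12 − 5) − 7 = 0, and the invariant factors of ∂_2 are all 1, so H_1 = 0.
  H_2: rank ker ∂_2 − rank ∂_3 = (8 − 7) − 0 = 1, and there is no ∂_3, so H_2 = Z.

H_0 ≅ Z,  H_1 = 0,  H_2 ≅ Z.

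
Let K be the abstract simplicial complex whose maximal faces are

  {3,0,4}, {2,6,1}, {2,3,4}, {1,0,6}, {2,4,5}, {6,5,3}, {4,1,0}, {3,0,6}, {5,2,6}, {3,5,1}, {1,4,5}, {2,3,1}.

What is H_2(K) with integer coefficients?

H_2 = 0.

Order the vertices as 0 < 1 < 2 < 3 < 4 < 5 < 6. Listing each simplex with vertices in this order, K has dimension 2 with simplices:

  0-simplices (7): [0], [1], [2], [3], [4], [5], [6]
  1-simplices (18): [0,1], [0,3], [0,4], [0,6], [1,2], [1,3], [1,4], [1,5], [1,6], [2,3], [2,4], [2,5], [2,6], [3,4], [3,5], [3,6], [4,5], [5,6]
  2-simplices (12): [0,1,4], [0,1,6], [0,3,4], [0,3,6], [1,2,3], [1,2,6], [1,3,5], [1,4,5], [2,3,4], [2,4,5], [2,5,6], [3,5,6]

giving chain groups C_0 ≅ Z^7, C_1 ≅ Z^18, C_2 ≅ Z^12.

The boundary map ∂_1: C_1 → C_0 maps an edge to its endpoints' difference, ∂[p,q] = q − p.
The resulting 7×18 matrix has rank 6, and its Smith normal form has invariant factors (1,1,1,1,1,1).

∂_2: C_2 → C_1 sends each 2-simplex [p,q,r] to [q,r] − [p,r] + [p,q]. For instance
  ∂[2,5,6] = [5,6] − [2,6] + [2,5],
  ∂[2,4,5] = [4,5] − [2,5] + [2,4].
As a 18×12 matrix over Z this has rank 12, with invariant factors (1,1,1,1,1,1,1,1,1,1,1,2).

Computing H_k = (kernel of ∂_k) / (image of ∂_{k+1}):

  H_2: rank ker ∂_2 − rank ∂_3 = (12 − 12) − 0 = 0, and there is no ∂_3, so H_2 ≅ 0.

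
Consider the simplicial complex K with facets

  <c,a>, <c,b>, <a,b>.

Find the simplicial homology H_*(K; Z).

H_0 ≅ Z,  H_1 ≅ Z.

Order the vertices as a < b < c. Listing each simplex with vertices in this order, K has dimension 1 with simplices:

  0-simplices (3): a, b, c
  1-simplices (3): ab, ac, bc

giving chain groups C_0 ≅ Z^3, C_1 ≅ Z^3.

∂_1: C_1 → C_0 sends each edge [p,q] (with p < q) to q − p. For instance
  ∂bc = c − b.
The resulting 3×3 matrix has rank 2, and its Smith normal form has invariant factors (1,1).

Computing H_k = (kernel of ∂_k) / (image of ∂_{k+1}):

  H_0: rank C_0 − rank ∂_1 = 3 − 2 = 1, and the invariant factors of ∂_1 are all 1, so H_0 ≅ Z.
  H_1: rank ker ∂_1 − rank ∂_2 = (3 − 2) − 0 = 1, and there is no ∂_2, so H_1 ≅ Z.

(K is a triangulation of the circle S^1.)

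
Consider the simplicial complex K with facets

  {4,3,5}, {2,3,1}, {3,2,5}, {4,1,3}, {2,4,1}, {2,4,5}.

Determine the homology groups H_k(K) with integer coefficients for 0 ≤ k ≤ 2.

Fix the vertex order 1 < 2 < 3 < 4 < 5 and write every simplex with vertices in increasing order. Then dim K = 2 and the simplices of K are:

  0-simplices (5): [1], [2], [3], [4], [5]
  1-simplices (9): [1,2], [1,3], [1,4], [2,3], [2,4], [2,5], [3,4], [3,5], [4,5]
  2-simplices (6): [1,2,3], [1,2,4], [1,3,4], [2,3,5], [2,4,5], [3,4,5]

so the chain groups are C_0 ≅ Z^5, C_1 ≅ Z^9, C_2 ≅ Z^6.

∂_1: C_1 → C_0 maps an edge to its endpoints' difference, ∂[p,q] = q − p. For instance
  ∂[3,5] = [5] − [3].
As a 5×9 matrix over Z this has rank 4, with invariant factors (1,1,1,1).

Boundary ∂_2: C_2 → C_1 maps a triangle to the signed sum of its edges. For instance
  ∂[1,2,4] = [2,4] − [1,4] + [1,2],
  ∂[2,3,5] = [3,5] − [2,5] + [2,3].
The resulting 9×6 matrix has rank 5, and its Smith normal form has invariant factors (1,1,1,1,1).

Now H_k = ker ∂_k / im ∂_{k+1}, so:

  H_0: rank C_0 − rank ∂_1 = 5 − 4 = 1, and the invariant factors of ∂_1 are all 1, so H_0 ≅ Z.
  H_1: rank ker ∂_1 − rank ∂_2 = (9 − 4) − 5 = 0, and the invariant factors of ∂_2 are all 1, so H_1 ≅ 0.
  H_2: rank ker ∂_2 − rank ∂_3 = (6 − 5) − 0 = 1, and there is no ∂_3, so H_2 ≅ Z.

As a check, the Euler characteristic is 5 − 9 + 6 = 2, which agrees with 1 − 0 + 1 = 2.

H_0 = Z,  H_1 = 0,  H_2 = Z.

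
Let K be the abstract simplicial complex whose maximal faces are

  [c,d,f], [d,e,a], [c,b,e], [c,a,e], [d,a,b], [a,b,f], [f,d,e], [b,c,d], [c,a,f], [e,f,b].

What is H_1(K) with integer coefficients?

Order the vertices as a < b < c < d < e < f. Listing each simplex with vertices in this order, K has dimension 2 with simplices:

  0-simplices (6): a, b, c, d, e, f
  1-simplices (15): ab, ac, ad, ae, af, bc, bd, be, bf, cd, ce, cf, de, df, ef
  2-simplices (10): abd, abf, ace, acf, ade, bcd, bce, bef, cdf, def

Hence C_0 ≅ Z^6, C_1 ≅ Z^15, C_2 ≅ Z^10.

∂_1: C_1 → C_0 is given by ∂[p,q] = [q] − [p]. For instance
  ∂ab = b − a.
This gives a 6×15 integer matrix of rank 5; reducing to Smith normal form yields diagonal entries (1,1,1,1,1).

∂_2: C_2 → C_1 sends each 2-simplex [p,q,r] to [q,r] − [p,r] + [p,q]. For instance
  ∂acf = cf − af + ac,
  ∂bcd = cd − bd + bc.
As a 15×10 matrix over Z this has rank 10, with invariant factors (1,1,1,1,1,1,1,1,1,2).

Now H_k = ker ∂_k / im ∂_{k+1}, so:

  H_1: rank ker ∂_1 − rank ∂_2 = (15 − 5) − 10 = 0, and ∂_2 has invariant factor 2 > 1, so H_1 = Z/2.

(K is a triangulation of the real projective plane RP^2.)

H_1 ≅ Z/2.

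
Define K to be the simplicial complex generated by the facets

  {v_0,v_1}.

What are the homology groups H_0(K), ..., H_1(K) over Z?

H_0 = Z,  H_1 = 0.

K has 2 vertices, 1 edge.
rank ∂_0 = 0, rank ∂_1 = 1 ⇒ b_0 = 2 − 0 − 1 = 1; all invariant factors of ∂_1 are 1 so no torsion. So H_0 ≅ Z.
rank ∂_1 = 1, rank ∂_2 = 0 ⇒ b_1 = 1 − 1 − 0 = 0. So H_1 ≅ 0.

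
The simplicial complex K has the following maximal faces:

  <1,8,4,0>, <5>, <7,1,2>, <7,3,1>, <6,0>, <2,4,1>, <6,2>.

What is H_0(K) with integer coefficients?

Order the vertices as 0 < 1 < 2 < 3 < 4 < 5 < 6 < 7 < 8. Listing each simplex with vertices in this order, K has dimension 3 with simplices:

  0-simplices (9): [0], [1], [2], [3], [4], [5], [6], [7], [8]
  1-simplices (14): [0,1], [0,4], [0,6], [0,8], [1,2], [1,3], [1,4], [1,7], [1,8], [2,4], [2,6], [2,7], [3,7], [4,8]
  2-simplices (7): [0,1,4], [0,1,8], [0,4,8], [1,2,4], [1,2,7], [1,3,7], [1,4,8]
  3-simplices (1): [0,1,4,8]

giving chain groups C_0 ≅ Z^9, C_1 ≅ Z^14, C_2 ≅ Z^7, C_3 ≅ Z^1.

The boundary map ∂_1: C_1 → C_0 is given by ∂[p,q] = [q] − [p].
The 9×14 boundary matrix has rank 7 and Smith normal form diag(1,1,1,1,1,1,1).

∂_2: C_2 → C_1 maps a triangle to the signed sum of its edges. For instance
  ∂[0,4,8] = [4,8] − [0,8] + [0,4],
  ∂[0,1,4] = [1,4] − [0,4] + [0,1].
The 14×7 boundary matrix has rank 6 and Smith normal form diag(1,1,1,1,1,1).

∂_3: C_3 → C_2 sends each 3-simplex σ to the alternating sum Σ_i (−1)^i (σ with its i-th vertex removed). For instance
  ∂[0,1,4,8] = [1,4,8] − [0,4,8] + [0,1,8] − [0,1,4].
This gives a 7×1 integer matrix of rank 1; reducing to Smith normal form yields diagonal entries (1).

Now H_k = ker ∂_k / im ∂_{k+1}, so:

  H_0: rank C_0 − rank ∂_1 = 9 − 7 = 2, and the invariant factors of ∂_1 are all 1, so H_0 = Z^2.

H_0 = Z^2.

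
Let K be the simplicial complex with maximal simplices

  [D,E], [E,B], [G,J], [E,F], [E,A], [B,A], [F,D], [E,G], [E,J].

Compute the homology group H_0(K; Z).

H_0 ≅ Z.

We work with the vertex ordering A < B < D < E < F < G < J. The simplices of K, each written with vertices in increasing order, are:

  0-simplices (7): A, B, D, E, F, G, J
  1-simplices (9): AB, AE, BE, DE, DF, EF, EG, EJ, GJ

giving chain groups C_0 ≅ Z^7, C_1 ≅ Z^9.

Boundary ∂_1: C_1 → C_0 sends each edge [p,q] (with p < q) to q − p. For instance
  ∂AE = E − A.
This gives a 7×9 integer matrix of rank 6; reducing to Smith normal form yields diagonal entries (1,1,1,1,1,1).

Computing H_k = (kernel of ∂_k) / (image of ∂_{k+1}):

  H_0: rank C_0 − rank ∂_1 = 7 − 6 = 1, and the invariant factors of ∂_1 are all 1, so H_0 = Z.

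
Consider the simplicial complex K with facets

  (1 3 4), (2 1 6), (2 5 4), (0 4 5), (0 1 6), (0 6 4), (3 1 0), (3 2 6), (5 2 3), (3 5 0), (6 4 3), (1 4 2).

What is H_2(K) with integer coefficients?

Take the total order 0 < 1 < 2 < 3 < 4 < 5 < 6 on the vertex set. Then K (dimension 2) consists of the simplices:

  0-simplices (7): [0], [1], [2], [3], [4], [5], [6]
  1-simplices (18): [0,1], [0,3], [0,4], [0,5], [0,6], [1,2], [1,3], [1,4], [1,6], [2,3], [2,4], [2,5], [2,6], [3,4], [3,5], [3,6], [4,5], [4,6]
  2-simplices (12): [0,1,3], [0,1,6], [0,3,5], [0,4,5], [0,4,6], [1,2,4], [1,2,6], [1,3,4], [2,3,5], [2,3,6], [2,4,5], [3,4,6]

Hence C_0 ≅ Z^7, C_1 ≅ Z^18, C_2 ≅ Z^12.

∂_1: C_1 → C_0 maps an edge to its endpoints' difference, ∂[p,q] = q − p.
The 7×18 boundary matrix has rank 6 and Smith normal form diag(1,1,1,1,1,1).

The boundary map ∂_2: C_2 → C_1 sends each 2-simplex [p,q,r] to [q,r] − [p,r] + [p,q]. For instance
  ∂[0,4,5] = [4,5] − [0,5] + [0,4],
  ∂[1,2,6] = [2,6] − [1,6] + [1,2].
The 18×12 boundary matrix has rank 12 and Smith normal form diag(1,1,1,1,1,1,1,1,1,1,1,2).

From H_k ≅ ker(∂_k) / im(∂_{k+1}) we obtain:

  H_2: rank ker ∂_2 − rank ∂_3 = (12 − 12) − 0 = 0, and there is no ∂_3, so H_2 ≅ 0.

(K is a triangulation of the real projective plane RP^2.)

H_2 ≅ 0.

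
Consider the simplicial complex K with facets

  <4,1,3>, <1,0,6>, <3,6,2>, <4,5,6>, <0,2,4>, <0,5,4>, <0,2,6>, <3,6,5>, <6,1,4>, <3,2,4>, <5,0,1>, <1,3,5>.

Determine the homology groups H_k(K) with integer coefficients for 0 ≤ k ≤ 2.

H_0 = Z,  H_1 = Z/2,  H_2 = 0.

Order the vertices as 0 < 1 < 2 < 3 < 4 < 5 < 6. Listing each simplex with vertices in this order, K has dimension 2 with simplices:

  0-simplices (7): [0], [1], [2], [3], [4], [5], [6]
  1-simplices (18): [0,1], [0,2], [0,4], [0,5], [0,6], [1,3], [1,4], [1,5], [1,6], [2,3], [2,4], [2,6], [3,4], [3,5], [3,6], [4,5], [4,6], [5,6]
  2-simplices (12): [0,1,5], [0,1,6], [0,2,4], [0,2,6], [0,4,5], [1,3,4], [1,3,5], [1,4,6], [2,3,4], [2,3,6], [3,5,6], [4,5,6]

Hence C_0 ≅ Z^7, C_1 ≅ Z^18, C_2 ≅ Z^12.

∂_1: C_1 → C_0 is given by ∂[p,q] = [q] − [p]. For instance
  ∂[4,6] = [6] − [4].
This gives a 7×18 integer matrix of rank 6; reducing to Smith normal form yields diagonal entries (1,1,1,1,1,1).

Boundary ∂_2: C_2 → C_1 maps a triangle to the signed sum of its edges. For instance
  ∂[0,2,6] = [2,6] − [0,6] + [0,2],
  ∂[1,3,4] = [3,4] − [1,4] + [1,3].
The 18×12 boundary matrix has rank 12 and Smith normal form diag(1,1,1,1,1,1,1,1,1,1,1,2).

Reading off H_k = ker ∂_k / im ∂_{k+1}:

  H_0: rank C_0 − rank ∂_1 = 7 − 6 = 1, and the invariant factors of ∂_1 are all 1, so H_0 = Z.
  H_1: rank ker ∂_1 − rank ∂_2 = (18 − 6) − 12 = 0, and ∂_2 has invariant factor 2 > 1, so H_1 = Z/2.
  H_2: rank ker ∂_2 − rank ∂_3 = (12 − 12) − 0 = 0, and there is no ∂_3, so H_2 = 0.

(K is a triangulation of the real projective plane RP^2.)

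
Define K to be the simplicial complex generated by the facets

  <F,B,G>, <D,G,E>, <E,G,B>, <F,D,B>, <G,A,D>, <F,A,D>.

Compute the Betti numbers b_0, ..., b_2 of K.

b_0 = 1, b_1 = 1, b_2 = 0.

K has 6 vertices, 12 edges, 6 triangles.
rank ∂_0 = 0, rank ∂_1 = 5 ⇒ b_0 = 6 − 0 − 5 = 1; all invariant factors of ∂_1 are 1 so no torsion. So H_0 ≅ Z.
rank ∂_1 = 5, rank ∂_2 = 6 ⇒ b_1 = 12 − 5 − 6 = 1; all invariant factors of ∂_2 are 1 so no torsion. So H_1 ≅ Z.
rank ∂_2 = 6, rank ∂_3 = 0 ⇒ b_2 = 6 − 6 − 0 = 0. So H_2 ≅ 0.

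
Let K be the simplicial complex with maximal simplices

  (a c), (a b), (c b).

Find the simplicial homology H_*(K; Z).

H_0 = Z,  H_1 = Z.

Fix the vertex order a < b < c and write every simplex with vertices in increasing order. Then dim K = 1 and the simplices of K are:

  0-simplices (3): a, b, c
  1-simplices (3): ab, ac, bc

so the chain groups are C_0 ≅ Z^3, C_1 ≅ Z^3.

∂_1: C_1 → C_0 sends each edge [p,q] (with p < q) to q − p. For instance
  ∂ab = b − a.
This gives a 3×3 integer matrix of rank 2; reducing to Smith normal form yields diagonal entries (1,1).

Now H_k = ker ∂_k / im ∂_{k+1}, so:

  H_0: rank C_0 − rank ∂_1 = 3 − 2 = 1, and the invariant factors of ∂_1 are all 1, so H_0 = Z.
  H_1: rank ker ∂_1 − rank ∂_2 = (3 − 2) − 0 = 1, and there is no ∂_2, so H_1 = Z.

As a check, the Euler characteristic is 3 − 3 = 0, which agrees with 1 − 1 = 0.
(K is a triangulation of the circle S^1.)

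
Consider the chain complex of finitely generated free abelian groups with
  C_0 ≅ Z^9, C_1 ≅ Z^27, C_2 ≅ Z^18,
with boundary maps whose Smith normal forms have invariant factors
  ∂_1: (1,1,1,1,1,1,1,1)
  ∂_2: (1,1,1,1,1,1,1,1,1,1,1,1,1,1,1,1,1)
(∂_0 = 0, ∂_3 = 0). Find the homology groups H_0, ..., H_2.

H_0 = Z,  H_1 = Z^2,  H_2 = Z.

H_0: b_0 = 9 − 0 − 8 = 1; torsion from ∂_1 factors > 1: none. So H_0 = Z.
H_1: b_1 = 27 − 8 − 17 = 2; torsion from ∂_2 factors > 1: none. So H_1 = Z^2.
H_2: b_2 = 18 − 17 − 0 = 1; torsion from ∂_3 factors > 1: none. So H_2 = Z.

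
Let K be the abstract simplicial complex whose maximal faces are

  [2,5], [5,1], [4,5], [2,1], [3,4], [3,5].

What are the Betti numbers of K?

We work with the vertex ordering 1 < 2 < 3 < 4 < 5. The simplices of K, each written with vertices in increasing order, are:

  0-simplices (5): [1], [2], [3], [4], [5]
  1-simplices (6): [1,2], [1,5], [2,5], [3,4], [3,5], [4,5]

giving chain groups C_0 ≅ Z^5, C_1 ≅ Z^6.

∂_1: C_1 → C_0 is given by ∂[p,q] = [q] − [p]. For instance
  ∂[1,2] = [2] − [1].
The 5×6 boundary matrix has rank 4 and Smith normal form diag(1,1,1,1).

Computing H_k = (kernel of ∂_k) / (image of ∂_{k+1}):

  H_0: rank C_0 − rank ∂_1 = 5 − 4 = 1, and the invariant factors of ∂_1 are all 1, so H_0 = Z.
  H_1: rank ker ∂_1 − rank ∂_2 = (6 − 4) − 0 = 2, and there is no ∂_2, so H_1 = Z^2.

As a check, the Euler characteristic is 5 − 6 = -1, which agrees with 1 − 2 = -1.

Hence the Betti numbers are b_0 = 1, b_1 = 2.

b_0 = 1, b_1 = 2.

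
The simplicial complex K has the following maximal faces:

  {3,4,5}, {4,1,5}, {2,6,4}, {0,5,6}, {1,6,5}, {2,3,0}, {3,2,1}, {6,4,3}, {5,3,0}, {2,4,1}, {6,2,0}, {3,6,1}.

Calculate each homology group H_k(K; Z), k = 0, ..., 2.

Take the total order 0 < 1 < 2 < 3 < 4 < 5 < 6 on the vertex set. Then K (dimension 2) consists of the simplices:

  0-simplices (7): [0], [1], [2], [3], [4], [5], [6]
  1-simplices (18): [0,2], [0,3], [0,5], [0,6], [1,2], [1,3], [1,4], [1,5], [1,6], [2,3], [2,4], [2,6], [3,4], [3,5], [3,6], [4,5], [4,6], [5,6]
  2-simplices (12): [0,2,3], [0,2,6], [0,3,5], [0,5,6], [1,2,3], [1,2,4], [1,3,6], [1,4,5], [1,5,6], [2,4,6], [3,4,5], [3,4,6]

Hence C_0 ≅ Z^7, C_1 ≅ Z^18, C_2 ≅ Z^12.

The boundary map ∂_1: C_1 → C_0 maps an edge to its endpoints' difference, ∂[p,q] = q − p. For instance
  ∂[1,6] = [6] − [1].
This gives a 7×18 integer matrix of rank 6; reducing to Smith normal form yields diagonal entries (1,1,1,1,1,1).

The boundary map ∂_2: C_2 → C_1 maps a triangle to the signed sum of its edges. For instance
  ∂[1,3,6] = [3,6] − [1,6] + [1,3],
  ∂[1,5,6] = [5,6] − [1,6] + [1,5].
As a 18×12 matrix over Z this has rank 12, with invariant factors (1,1,1,1,1,1,1,1,1,1,1,2).

Reading off H_k = ker ∂_k / im ∂_{k+1}:

  H_0: rank C_0 − rank ∂_1 = 7 − 6 = 1, and the invariant factors of ∂_1 are all 1, so H_0 = Z.
  H_1: rank ker ∂_1 − rank ∂_2 = (18 − 6) − 12 = 0, and ∂_2 has invariant factor 2 > 1, so H_1 = Z_2.
  H_2: rank ker ∂_2 − rank ∂_3 = (12 − 12) − 0 = 0, and there is no ∂_3, so H_2 = 0.

H_0 = Z,  H_1 = Z_2,  H_2 = 0.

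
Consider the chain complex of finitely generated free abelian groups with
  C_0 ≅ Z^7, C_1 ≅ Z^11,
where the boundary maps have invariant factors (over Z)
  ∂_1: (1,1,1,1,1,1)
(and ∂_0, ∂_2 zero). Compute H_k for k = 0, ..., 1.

H_0: b_0 = 7 − 0 − 6 = 1; torsion from ∂_1 factors > 1: none. So H_0 = Z.
H_1: b_1 = 11 − 6 − 0 = 5; torsion from ∂_2 factors > 1: none. So H_1 = Z^5.

H_0 = Z,  H_1 = Z^5.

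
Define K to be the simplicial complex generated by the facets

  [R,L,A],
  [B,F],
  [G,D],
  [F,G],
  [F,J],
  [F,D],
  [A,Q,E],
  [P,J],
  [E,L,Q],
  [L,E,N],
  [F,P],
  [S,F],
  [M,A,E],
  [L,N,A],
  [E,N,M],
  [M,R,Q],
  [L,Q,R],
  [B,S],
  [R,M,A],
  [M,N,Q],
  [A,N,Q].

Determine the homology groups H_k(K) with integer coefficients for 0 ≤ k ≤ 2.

H_0 = Z^2,  H_1 = Z^3 ⊕ Z/2Z,  H_2 = 0.

Fix the vertex order A < B < D < E < F < G < J < L < M < N < P < Q < R < S and write every simplex with vertices in increasing order. Then dim K = 2 and the simplices of K are:

  0-simplices (14): A, B, D, E, F, G, J, L, M, N, P, Q, R, S
  1-simplices (27): AE, AL, AM, AN, AQ, AR, BF, BS, DF, DG, EL, EM, EN, EQ, FG, FJ, FP, FS, JP, LN, LQ, LR, MN, MQ, MR, NQ, QR
  2-simplices (12): AEM, AEQ, ALN, ALR, AMR, ANQ, ELN, ELQ, EMN, LQR, MNQ, MQR

so the chain groups are C_0 ≅ Z^14, C_1 ≅ Z^27, C_2 ≅ Z^12.

∂_1: C_1 → C_0 sends each edge [p,q] (with p < q) to q − p.
This gives a 14×27 integer matrix of rank 12; reducing to Smith normal form yields diagonal entries (1,1,1,1,1,1,1,1,1,1,1,1).

The boundary map ∂_2: C_2 → C_1 acts by ∂[p,q,r] = [q,r] − [p,r] + [p,q]. For instance
  ∂ALN = LN − AN + AL,
  ∂LQR = QR − LR + LQ.
The resulting 27×12 matrix has rank 12, and its Smith normal form has invariant factors (1,1,1,1,1,1,1,1,1,1,1,2).

Now H_k = ker ∂_k / im ∂_{k+1}, so:

  H_0: rank C_0 − rank ∂_1 = 14 − 12 = 2, and the invariant factors of ∂_1 are all 1, so H_0 = Z^2.
  H_1: rank ker ∂_1 − rank ∂_2 = (27 − 12) − 12 = 3, and ∂_2 has invariant factor 2 > 1, so H_1 = Z^3 ⊕ Z/2Z.
  H_2: rank ker ∂_2 − rank ∂_3 = (12 − 12) − 0 = 0, and there is no ∂_3, so H_2 = 0.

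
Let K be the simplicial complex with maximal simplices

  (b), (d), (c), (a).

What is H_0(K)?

Fix the vertex order a < b < c < d and write every simplex with vertices in increasing order. Then dim K = 0 and the simplices of K are:

  0-simplices (4): a, b, c, d

giving chain groups C_0 ≅ Z^4.

Now H_k = ker ∂_k / im ∂_{k+1}, so:

  H_0: rank C_0 − rank ∂_1 = 4 − 0 = 4, and there is no ∂_1, so H_0 ≅ Z^4.

H_0 = Z^4.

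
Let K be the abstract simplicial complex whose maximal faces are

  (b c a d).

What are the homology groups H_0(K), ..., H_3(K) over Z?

Order the vertices as a < b < c < d. Listing each simplex with vertices in this order, K has dimension 3 with simplices:

  0-simplices (4): a, b, c, d
  1-simplices (6): ab, ac, ad, bc, bd, cd
  2-simplices (4): abc, abd, acd, bcd
  3-simplices (1): abcd

so the chain groups are C_0 ≅ Z^4, C_1 ≅ Z^6, C_2 ≅ Z^4, C_3 ≅ Z^1.

The boundary map ∂_1: C_1 → C_0 is given by ∂[p,q] = [q] − [p].
As a 4×6 matrix over Z this has rank 3, with invariant factors (1,1,1).

∂_2: C_2 → C_1 sends each 2-simplex [p,q,r] to [q,r] − [p,r] + [p,q]. For instance
  ∂bcd = cd − bd + bc,
  ∂acd = cd − ad + ac.
The 6×4 boundary matrix has rank 3 and Smith normal form diag(1,1,1).

Boundary ∂_3: C_3 → C_2 sends each 3-simplex σ to the alternating sum Σ_i (−1)^i (σ with its i-th vertex removed). For instance
  ∂abcd = bcd − acd + abd − abc.
The 4×1 boundary matrix has rank 1 and Smith normal form diag(1).

Reading off H_k = ker ∂_k / im ∂_{k+1}:

  H_0: rank C_0 − rank ∂_1 = 4 − 3 = 1, and the invariant factors of ∂_1 are all 1, so H_0 = Z.
  H_1: rank ker ∂_1 − rank ∂_2 = (6 − 3) − 3 = 0, and the invariant factors of ∂_2 are all 1, so H_1 = 0.
  H_2: rank ker ∂_2 − rank ∂_3 = (4 − 3) − 1 = 0, and the invariant factors of ∂_3 are all 1, so H_2 = 0.
  H_3: rank ker ∂_3 − rank ∂_4 = (1 − 1) − 0 = 0, and there is no ∂_4, so H_3 = 0.

(K is a triangulation of the 3-simplex.)

H_0 ≅ Z,  H_1 = 0,  H_2 = 0,  H_3 = 0.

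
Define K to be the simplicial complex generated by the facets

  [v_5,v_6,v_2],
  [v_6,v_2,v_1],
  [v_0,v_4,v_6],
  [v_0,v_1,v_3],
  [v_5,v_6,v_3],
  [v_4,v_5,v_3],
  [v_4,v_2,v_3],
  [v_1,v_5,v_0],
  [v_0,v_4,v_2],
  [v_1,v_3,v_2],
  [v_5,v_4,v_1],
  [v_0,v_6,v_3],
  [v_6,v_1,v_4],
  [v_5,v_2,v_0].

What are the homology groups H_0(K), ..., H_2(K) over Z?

Order the vertices as v_0 < v_1 < v_2 < v_3 < v_4 < v_5 < v_6. Listing each simplex with vertices in this order, K has dimension 2 with simplices:

  0-simplices (7): [v_0], [v_1], [v_2], [v_3], [v_4], [v_5], [v_6]
  1-simplices (21): (21 of them)
  2-simplices (14): (14 of them)

giving chain groups C_0 ≅ Z^7, C_1 ≅ Z^21, C_2 ≅ Z^14.

Boundary ∂_1: C_1 → C_0 maps an edge to its endpoints' difference, ∂[p,q] = q − p.
The 7×21 boundary matrix has rank 6 and Smith normal form diag(1,1,1,1,1,1).

∂_2: C_2 → C_1 acts by ∂[p,q,r] = [q,r] − [p,r] + [p,q]. For instance
  ∂[v_0,v_1,v_5] = [v_1,v_5] − [v_0,v_5] + [v_0,v_1],
  ∂[v_3,v_5,v_6] = [v_5,v_6] − [v_3,v_6] + [v_3,v_5].
As a 21×14 matrix over Z this has rank 13, with invariant factors (1,1,1,1,1,1,1,1,1,1,1,1,1).

Reading off H_k = ker ∂_k / im ∂_{k+1}:

  H_0: rank C_0 − rank ∂_1 = 7 − 6 = 1, and the invariant factors of ∂_1 are all 1, so H_0 ≅ Z.
  H_1: rank ker ∂_1 − rank ∂_2 = (21 − 6) − 13 = 2, and the invariant factors of ∂_2 are all 1, so H_1 ≅ Z^2.
  H_2: rank ker ∂_2 − rank ∂_3 = (14 − 13) − 0 = 1, and there is no ∂_3, so H_2 ≅ Z.

As a check, the Euler characteristic is 7 − 21 + 14 = 0, which agrees with 1 − 2 + 1 = 0.
(K is a triangulation of the torus T^2.)

H_0 = Z,  H_1 = Z^2,  H_2 = Z.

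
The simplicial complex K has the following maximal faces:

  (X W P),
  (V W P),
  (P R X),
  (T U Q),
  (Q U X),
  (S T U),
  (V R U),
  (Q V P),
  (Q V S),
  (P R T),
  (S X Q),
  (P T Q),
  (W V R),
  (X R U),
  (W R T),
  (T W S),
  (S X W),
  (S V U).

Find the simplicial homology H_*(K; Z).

H_0 = Z,  H_1 = Z ⊕ Z_2,  H_2 = 0.

Take the total order P < Q < R < S < T < U < V < W < X on the vertex set. Then K (dimension 2) consists of the simplices:

  0-simplices (9): P, Q, R, S, T, U, V, W, X
  1-simplices (27): PQ, PR, PT, PV, PW, PX, QS, QT, QU, QV, QX, RT, RU, RV, RW, RX, ST, SU, SV, SW, SX, TU, TW, UV, UX, VW, WX
  2-simplices (18): PQT, PQV, PRT, PRX, PVW, PWX, QSV, QSX, QTU, QUX, RTW, RUV, RUX, RVW, STU, STW, SUV, SWX

so the chain groups are C_0 ≅ Z^9, C_1 ≅ Z^27, C_2 ≅ Z^18.

The boundary map ∂_1: C_1 → C_0 maps an edge to its endpoints' difference, ∂[p,q] = q − p. For instance
  ∂VW = W − V.
The 9×27 boundary matrix has rank 8 and Smith normal form diag(1,1,1,1,1,1,1,1).

Boundary ∂_2: C_2 → C_1 acts by ∂[p,q,r] = [q,r] − [p,r] + [p,q]. For instance
  ∂RUX = UX − RX + RU,
  ∂PWX = WX − PX + PW.
This gives a 27×18 integer matrix of rank 18; reducing to Smith normal form yields diagonal entries (1,1,1,1,1,1,1,1,1,1,1,1,1,1,1,1,1,2).

Now H_k = ker ∂_k / im ∂_{k+1}, so:

  H_0: rank C_0 − rank ∂_1 = 9 − 8 = 1, and the invariant factors of ∂_1 are all 1, so H_0 = Z.
  H_1: rank ker ∂_1 − rank ∂_2 = (27 − 8) − 18 = 1, and ∂_2 has invariant factor 2 > 1, so H_1 = Z ⊕ Z_2.
  H_2: rank ker ∂_2 − rank ∂_3 = (18 − 18) − 0 = 0, and there is no ∂_3, so H_2 = 0.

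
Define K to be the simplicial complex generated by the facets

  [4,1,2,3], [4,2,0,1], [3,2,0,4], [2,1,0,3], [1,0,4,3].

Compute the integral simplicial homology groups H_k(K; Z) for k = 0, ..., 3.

H_0 ≅ Z,  H_1 = 0,  H_2 = 0,  H_3 ≅ Z.

Order the vertices as 0 < 1 < 2 < 3 < 4. Listing each simplex with vertices in this order, K has dimension 3 with simplices:

  0-simplices (5): [0], [1], [2], [3], [4]
  1-simplices (10): [0,1], [0,2], [0,3], [0,4], [1,2], [1,3], [1,4], [2,3], [2,4], [3,4]
  2-simplices (10): [0,1,2], [0,1,3], [0,1,4], [0,2,3], [0,2,4], [0,3,4], [1,2,3], [1,2,4], [1,3,4], [2,3,4]
  3-simplices (5): [0,1,2,3], [0,1,2,4], [0,1,3,4], [0,2,3,4], [1,2,3,4]

giving chain groups C_0 ≅ Z^5, C_1 ≅ Z^10, C_2 ≅ Z^10, C_3 ≅ Z^5.

The boundary map ∂_1: C_1 → C_0 sends each edge [p,q] (with p < q) to q − p.
As a 5×10 matrix over Z this has rank 4, with invariant factors (1,1,1,1).

The boundary map ∂_2: C_2 → C_1 acts by ∂[p,q,r] = [q,r] − [p,r] + [p,q]. For instance
  ∂[0,3,4] = [3,4] − [0,4] + [0,3],
  ∂[1,3,4] = [3,4] − [1,4] + [1,3].
This gives a 10×10 integer matrix of rank 6; reducing to Smith normal form yields diagonal entries (1,1,1,1,1,1).

Boundary ∂_3: C_3 → C_2 sends each 3-simplex σ to the alternating sum Σ_i (−1)^i (σ with its i-th vertex removed). For instance
  ∂[0,1,3,4] = [1,3,4] − [0,3,4] + [0,1,4] − [0,1,3],
  ∂[0,1,2,3] = [1,2,3] − [0,2,3] + [0,1,3] − [0,1,2].
As a 10×5 matrix over Z this has rank 4, with invariant factors (1,1,1,1).

Computing H_k = (kernel of ∂_k) / (image of ∂_{k+1}):

  H_0: rank C_0 − rank ∂_1 = 5 − 4 = 1, and the invariant factors of ∂_1 are all 1, so H_0 ≅ Z.
  H_1: rank ker ∂_1 − rank ∂_2 = (10 − 4) − 6 = 0, and the invariant factors of ∂_2 are all 1, so H_1 ≅ 0.
  H_2: rank ker ∂_2 − rank ∂_3 = (10 − 6) − 4 = 0, and the invariant factors of ∂_3 are all 1, so H_2 ≅ 0.
  H_3: rank ker ∂_3 − rank ∂_4 = (5 − 4) − 0 = 1, and there is no ∂_4, so H_3 ≅ Z.

As a check, the Euler characteristic is 5 − 10 + 10 − 5 = 0, which agrees with 1 − 0 + 0 − 1 = 0.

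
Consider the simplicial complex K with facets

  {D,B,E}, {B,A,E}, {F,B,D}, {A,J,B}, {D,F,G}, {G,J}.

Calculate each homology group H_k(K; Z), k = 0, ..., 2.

Take the total order A < B < D < E < F < G < J on the vertex set. Then K (dimension 2) consists of the simplices:

  0-simplices (7): A, B, D, E, F, G, J
  1-simplices (12): AB, AE, AJ, BD, BE, BF, BJ, DE, DF, DG, FG, GJ
  2-simplices (5): ABE, ABJ, BDE, BDF, DFG

giving chain groups C_0 ≅ Z^7, C_1 ≅ Z^12, C_2 ≅ Z^5.

The boundary map ∂_1: C_1 → C_0 is given by ∂[p,q] = [q] − [p].
The resulting 7×12 matrix has rank 6, and its Smith normal form has invariant factors (1,1,1,1,1,1).

Boundary ∂_2: C_2 → C_1 acts by ∂[p,q,r] = [q,r] − [p,r] + [p,q]. For instance
  ∂ABJ = BJ − AJ + AB,
  ∂ABE = BE − AE + AB.
This gives a 12×5 integer matrix of rank 5; reducing to Smith normal form yields diagonal entries (1,1,1,1,1).

Reading off H_k = ker ∂_k / im ∂_{k+1}:

  H_0: rank C_0 − rank ∂_1 = 7 − 6 = 1, and the invariant factors of ∂_1 are all 1, so H_0 ≅ Z.
  H_1: rank ker ∂_1 − rank ∂_2 = (12 − 6) − 5 = 1, and the invariant factors of ∂_2 are all 1, so H_1 ≅ Z.
  H_2: rank ker ∂_2 − rank ∂_3 = (5 − 5) − 0 = 0, and there is no ∂_3, so H_2 ≅ 0.

As a check, the Euler characteristic is 7 − 12 + 5 = 0, which agrees with 1 − 1 + 0 = 0.

H_0 = Z,  H_1 = Z,  H_2 = 0.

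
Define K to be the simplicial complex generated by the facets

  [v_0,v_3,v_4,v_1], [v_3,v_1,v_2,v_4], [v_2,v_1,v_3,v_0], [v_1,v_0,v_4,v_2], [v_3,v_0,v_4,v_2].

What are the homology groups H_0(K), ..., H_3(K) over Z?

Fix the vertex order v_0 < v_1 < v_2 < v_3 < v_4 and write every simplex with vertices in increasing order. Then dim K = 3 and the simplices of K are:

  0-simplices (5): [v_0], [v_1], [v_2], [v_3], [v_4]
  1-simplices (10): [v_0,v_1], [v_0,v_2], [v_0,v_3], [v_0,v_4], [v_1,v_2], [v_1,v_3], [v_1,v_4], [v_2,v_3], [v_2,v_4], [v_3,v_4]
  2-simplices (10): [v_0,v_1,v_2], [v_0,v_1,v_3], [v_0,v_1,v_4], [v_0,v_2,v_3], [v_0,v_2,v_4], [v_0,v_3,v_4], [v_1,v_2,v_3], [v_1,v_2,v_4], [v_1,v_3,v_4], [v_2,v_3,v_4]
  3-simplices (5): [v_0,v_1,v_2,v_3], [v_0,v_1,v_2,v_4], [v_0,v_1,v_3,v_4], [v_0,v_2,v_3,v_4], [v_1,v_2,v_3,v_4]

giving chain groups C_0 ≅ Z^5, C_1 ≅ Z^10, C_2 ≅ Z^10, C_3 ≅ Z^5.

The boundary map ∂_1: C_1 → C_0 maps an edge to its endpoints' difference, ∂[p,q] = q − p.
This gives a 5×10 integer matrix of rank 4; reducing to Smith normal form yields diagonal entries (1,1,1,1).

The boundary map ∂_2: C_2 → C_1 acts by ∂[p,q,r] = [q,r] − [p,r] + [p,q]. For instance
  ∂[v_1,v_2,v_4] = [v_2,v_4] − [v_1,v_4] + [v_1,v_2],
  ∂[v_1,v_3,v_4] = [v_3,v_4] − [v_1,v_4] + [v_1,v_3].
As a 10×10 matrix over Z this has rank 6, with invariant factors (1,1,1,1,1,1).

Boundary ∂_3: C_3 → C_2 sends each 3-simplex σ to the alternating sum Σ_i (−1)^i (σ with its i-th vertex removed). For instance
  ∂[v_0,v_2,v_3,v_4] = [v_2,v_3,v_4] − [v_0,v_3,v_4] + [v_0,v_2,v_4] − [v_0,v_2,v_3],
  ∂[v_0,v_1,v_2,v_3] = [v_1,v_2,v_3] − [v_0,v_2,v_3] + [v_0,v_1,v_3] − [v_0,v_1,v_2].
The resulting 10×5 matrix has rank 4, and its Smith normal form has invariant factors (1,1,1,1).

Now H_k = ker ∂_k / im ∂_{k+1}, so:

  H_0: rank C_0 − rank ∂_1 = 5 − 4 = 1, and the invariant factors of ∂_1 are all 1, so H_0 ≅ Z.
  H_1: rank ker ∂_1 − rank ∂_2 = (10 − 4) − 6 = 0, and the invariant factors of ∂_2 are all 1, so H_1 ≅ 0.
  H_2: rank ker ∂_2 − rank ∂_3 = (10 − 6) − 4 = 0, and the invariant factors of ∂_3 are all 1, so H_2 ≅ 0.
  H_3: rank ker ∂_3 − rank ∂_4 = (5 − 4) − 0 = 1, and there is no ∂_4, so H_3 ≅ Z.

(K is a triangulation of the 3-sphere S^3.)

H_0 ≅ Z,  H_1 = 0,  H_2 = 0,  H_3 ≅ Z.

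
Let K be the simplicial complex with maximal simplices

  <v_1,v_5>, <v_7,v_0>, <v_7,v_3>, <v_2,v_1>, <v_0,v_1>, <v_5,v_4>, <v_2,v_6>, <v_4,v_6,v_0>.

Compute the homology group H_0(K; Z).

H_0 = Z.

Take the total order v_0 < v_1 < v_2 < v_3 < v_4 < v_5 < v_6 < v_7 on the vertex set. Then K (dimension 2) consists of the simplices:

  0-simplices (8): [v_0], [v_1], [v_2], [v_3], [v_4], [v_5], [v_6], [v_7]
  1-simplices (10): [v_0,v_1], [v_0,v_4], [v_0,v_6], [v_0,v_7], [v_1,v_2], [v_1,v_5], [v_2,v_6], [v_3,v_7], [v_4,v_5], [v_4,v_6]
  2-simplices (1): [v_0,v_4,v_6]

so the chain groups are C_0 ≅ Z^8, C_1 ≅ Z^10, C_2 ≅ Z^1.

Boundary ∂_1: C_1 → C_0 maps an edge to its endpoints' difference, ∂[p,q] = q − p. For instance
  ∂[v_1,v_2] = [v_2] − [v_1].
This gives a 8×10 integer matrix of rank 7; reducing to Smith normal form yields diagonal entries (1,1,1,1,1,1,1).

The boundary map ∂_2: C_2 → C_1 maps a triangle to the signed sum of its edges. For instance
  ∂[v_0,v_4,v_6] = [v_4,v_6] − [v_0,v_6] + [v_0,v_4].
The resulting 10×1 matrix has rank 1, and its Smith normal form has invariant factors (1).

Computing H_k = (kernel of ∂_k) / (image of ∂_{k+1}):

  H_0: rank C_0 − rank ∂_1 = 8 − 7 = 1, and the invariant factors of ∂_1 are all 1, so H_0 = Z.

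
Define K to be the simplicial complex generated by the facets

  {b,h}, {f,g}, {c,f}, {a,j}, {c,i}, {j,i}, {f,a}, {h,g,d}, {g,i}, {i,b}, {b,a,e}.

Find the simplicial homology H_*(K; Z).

H_0 ≅ Z,  H_1 ≅ Z^4,  H_2 = 0.

K has 10 vertices, 15 edges, 2 triangles.
rank ∂_0 = 0, rank ∂_1 = 9 ⇒ b_0 = 10 − 0 − 9 = 1; all invariant factors of ∂_1 are 1 so no torsion. So H_0 = Z.
rank ∂_1 = 9, rank ∂_2 = 2 ⇒ b_1 = 15 − 9 − 2 = 4; all invariant factors of ∂_2 are 1 so no torsion. So H_1 = Z^4.
rank ∂_2 = 2, rank ∂_3 = 0 ⇒ b_2 = 2 − 2 − 0 = 0. So H_2 = 0.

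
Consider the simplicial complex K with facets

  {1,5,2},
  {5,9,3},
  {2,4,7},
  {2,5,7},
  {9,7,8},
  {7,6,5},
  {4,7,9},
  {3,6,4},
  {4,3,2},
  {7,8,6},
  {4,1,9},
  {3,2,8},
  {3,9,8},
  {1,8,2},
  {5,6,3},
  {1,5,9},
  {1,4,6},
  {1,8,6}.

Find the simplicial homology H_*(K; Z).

H_0 = Z,  H_1 = Z^2,  H_2 = Z.

Take the total order 1 < 2 < 3 < 4 < 5 < 6 < 7 < 8 < 9 on the vertex set. Then K (dimension 2) consists of the simplices:

  0-simplices (9): [1], [2], [3], [4], [5], [6], [7], [8], [9]
  1-simplices (27): (27 of them)
  2-simplices (18): [1,2,5], [1,2,8], [1,4,6], [1,4,9], [1,5,9], [1,6,8], [2,3,4], [2,3,8], [2,4,7], [2,5,7], [3,4,6], [3,5,6], [3,5,9], [3,8,9], [4,7,9], [5,6,7], [6,7,8], [7,8,9]

giving chain groups C_0 ≅ Z^9, C_1 ≅ Z^27, C_2 ≅ Z^18.

∂_1: C_1 → C_0 sends each edge [p,q] (with p < q) to q − p.
The resulting 9×27 matrix has rank 8, and its Smith normal form has invariant factors (1,1,1,1,1,1,1,1).

The boundary map ∂_2: C_2 → C_1 acts by ∂[p,q,r] = [q,r] − [p,r] + [p,q]. For instance
  ∂[3,4,6] = [4,6] − [3,6] + [3,4],
  ∂[3,8,9] = [8,9] − [3,9] + [3,8].
This gives a 27×18 integer matrix of rank 17; reducing to Smith normal form yields diagonal entries (1,1,1,1,1,1,1,1,1,1,1,1,1,1,1,1,1).

Now H_k = ker ∂_k / im ∂_{k+1}, so:

  H_0: rank C_0 − rank ∂_1 = 9 − 8 = 1, and the invariant factors of ∂_1 are all 1, so H_0 ≅ Z.
  H_1: rank ker ∂_1 − rank ∂_2 = (27 − 8) − 17 = 2, and the invariant factors of ∂_2 are all 1, so H_1 ≅ Z^2.
  H_2: rank ker ∂_2 − rank ∂_3 = (18 − 17) − 0 = 1, and there is no ∂_3, so H_2 ≅ Z.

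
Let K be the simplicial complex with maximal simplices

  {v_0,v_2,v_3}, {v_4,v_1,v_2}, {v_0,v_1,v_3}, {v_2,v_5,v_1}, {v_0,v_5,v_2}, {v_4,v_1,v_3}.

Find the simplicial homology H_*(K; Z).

Order the vertices as v_0 < v_1 < v_2 < v_3 < v_4 < v_5. Listing each simplex with vertices in this order, K has dimension 2 with simplices:

  0-simplices (6): [v_0], [v_1], [v_2], [v_3], [v_4], [v_5]
  1-simplices (12): [v_0,v_1], [v_0,v_2], [v_0,v_3], [v_0,v_5], [v_1,v_2], [v_1,v_3], [v_1,v_4], [v_1,v_5], [v_2,v_3], [v_2,v_4], [v_2,v_5], [v_3,v_4]
  2-simplices (6): [v_0,v_1,v_3], [v_0,v_2,v_3], [v_0,v_2,v_5], [v_1,v_2,v_4], [v_1,v_2,v_5], [v_1,v_3,v_4]

Hence C_0 ≅ Z^6, C_1 ≅ Z^12, C_2 ≅ Z^6.

∂_1: C_1 → C_0 sends each edge [p,q] (with p < q) to q − p. For instance
  ∂[v_2,v_4] = [v_4] − [v_2].
As a 6×12 matrix over Z this has rank 5, with invariant factors (1,1,1,1,1).

Boundary ∂_2: C_2 → C_1 maps a triangle to the signed sum of its edges. For instance
  ∂[v_1,v_3,v_4] = [v_3,v_4] − [v_1,v_4] + [v_1,v_3],
  ∂[v_1,v_2,v_4] = [v_2,v_4] − [v_1,v_4] + [v_1,v_2].
The 12×6 boundary matrix has rank 6 and Smith normal form diag(1,1,1,1,1,1).

Reading off H_k = ker ∂_k / im ∂_{k+1}:

  H_0: rank C_0 − rank ∂_1 = 6 − 5 = 1, and the invariant factors of ∂_1 are all 1, so H_0 ≅ Z.
  H_1: rank ker ∂_1 − rank ∂_2 = (12 − 5) − 6 = 1, and the invariant factors of ∂_2 are all 1, so H_1 ≅ Z.
  H_2: rank ker ∂_2 − rank ∂_3 = (6 − 6) − 0 = 0, and there is no ∂_3, so H_2 ≅ 0.

(K is a triangulation of the cylinder S^1 x I.)

H_0 ≅ Z,  H_1 ≅ Z,  H_2 = 0.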